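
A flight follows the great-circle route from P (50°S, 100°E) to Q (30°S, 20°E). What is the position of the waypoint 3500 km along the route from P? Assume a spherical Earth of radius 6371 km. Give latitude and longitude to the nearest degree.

From cos δ = sin φ₁ sin φ₂ + cos φ₁ cos φ₂ cos Δλ, the central angle is δ ≈ 1.070 rad (61.3°). The total great-circle distance is δ·R ≈ 1.070 × 6371 ≈ 6820 km, so the target fraction is f = 3500/6820 ≈ 0.513.
Interpolate at f ≈ 0.513 with slerp weights a = sin((1−f)δ)/sin δ ≈ 0.567, b = sin(fδ)/sin δ ≈ 0.595.
p = a·p₁ + b·p₂ ≈ (0.421, 0.535, -0.732); φ = arcsin(p_z) ≈ -47.07°, λ = atan2(p_y, p_x) ≈ 51.83°.

≈ (47°S, 52°E)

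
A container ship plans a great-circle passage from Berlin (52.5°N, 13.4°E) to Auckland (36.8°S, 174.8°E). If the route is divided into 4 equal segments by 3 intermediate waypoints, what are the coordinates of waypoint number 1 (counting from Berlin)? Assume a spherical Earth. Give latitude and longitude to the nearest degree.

Write both endpoints as unit vectors p₁, p₂ with components (cos φ cos λ, cos φ sin λ, sin φ).
The central angle between the endpoints is δ = arccos(p₁·p₂) ≈ 2.785 rad (159.6°).
Interpolate at f = 1/4 with slerp weights a = sin((1−f)δ)/sin δ ≈ 2.491, b = sin(fδ)/sin δ ≈ 1.839.
p = a·p₁ + b·p₂ ≈ (0.008, 0.485, 0.875); φ = arcsin(p_z) ≈ 60.99°, λ = atan2(p_y, p_x) ≈ 89.01°.

≈ 61°N, 89°E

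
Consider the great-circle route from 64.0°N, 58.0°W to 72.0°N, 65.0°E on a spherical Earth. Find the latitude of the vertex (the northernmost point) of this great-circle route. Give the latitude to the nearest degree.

The great circle lies in the plane with unit normal n̂ = (p₁ × p₂)/|p₁ × p₂|.
Here n̂_z ≈ +0.182; the vertex latitude is φ_max = arccos|n̂_z| ≈ 79.5°.

≈ 80°N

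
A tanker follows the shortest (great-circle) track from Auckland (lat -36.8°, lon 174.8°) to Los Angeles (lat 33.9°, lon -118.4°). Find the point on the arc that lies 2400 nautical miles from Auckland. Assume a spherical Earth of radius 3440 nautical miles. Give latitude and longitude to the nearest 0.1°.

From cos δ = sin φ₁ sin φ₂ + cos φ₁ cos φ₂ cos Δλ, the central angle is δ ≈ 1.643 rad (94.1°). The total great-circle distance is δ·R ≈ 1.643 × 3440 ≈ 5652 nmi, so the target fraction is f = 2400/5652 ≈ 0.425.
Interpolate at f ≈ 0.425 with slerp weights a = sin((1−f)δ)/sin δ ≈ 0.813, b = sin(fδ)/sin δ ≈ 0.644.
p = a·p₁ + b·p₂ ≈ (-0.903, -0.411, -0.128); φ = arcsin(p_z) ≈ -7.34°, λ = atan2(p_y, p_x) ≈ -155.50°.

≈ lat -7.3°, lon -155.5°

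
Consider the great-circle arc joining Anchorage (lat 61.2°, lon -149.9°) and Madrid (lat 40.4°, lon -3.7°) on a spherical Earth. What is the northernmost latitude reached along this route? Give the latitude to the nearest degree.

≈ 78°

The great circle lies in the plane with unit normal n̂ = (p₁ × p₂)/|p₁ × p₂|.
Here n̂_z ≈ +0.212; the vertex latitude is φ_max = arccos|n̂_z| ≈ 77.8°.
Check via Clairaut: cos φ_max = |cos φ₁| · sin C = cos(61.2°)·sin(26.0°) ≈ 0.212, again giving ≈ 77.8°.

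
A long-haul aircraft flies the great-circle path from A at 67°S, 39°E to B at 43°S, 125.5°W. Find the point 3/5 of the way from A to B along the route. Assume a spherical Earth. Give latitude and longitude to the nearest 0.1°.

≈ 70.4°S, 116.6°W

The haversine formula gives a central angle δ ≈ 1.211 rad (69.4°) between the endpoints.
Interpolate at f = 3/5 with slerp weights a = sin((1−f)δ)/sin δ ≈ 0.497, b = sin(fδ)/sin δ ≈ 0.710.
p = a·p₁ + b·p₂ ≈ (-0.150, -0.300, -0.942); φ = arcsin(p_z) ≈ -70.38°, λ = atan2(p_y, p_x) ≈ -116.60°.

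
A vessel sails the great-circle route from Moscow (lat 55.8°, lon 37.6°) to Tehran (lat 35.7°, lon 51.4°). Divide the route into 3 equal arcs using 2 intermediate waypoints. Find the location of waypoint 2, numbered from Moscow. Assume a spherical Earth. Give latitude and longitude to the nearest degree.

Convert each endpoint to a unit vector on the sphere (x = cos φ cos λ, y = cos φ sin λ, z = sin φ).
The central angle between the endpoints is δ = arccos(p₁·p₂) ≈ 0.387 rad (22.2°).
Interpolate at f = 2/3 with slerp weights a = sin((1−f)δ)/sin δ ≈ 0.341, b = sin(fδ)/sin δ ≈ 0.676.
p = a·p₁ + b·p₂ ≈ (0.494, 0.546, 0.676); φ = arcsin(p_z) ≈ 42.57°, λ = atan2(p_y, p_x) ≈ 47.84°.

≈ lat 43°, lon 48°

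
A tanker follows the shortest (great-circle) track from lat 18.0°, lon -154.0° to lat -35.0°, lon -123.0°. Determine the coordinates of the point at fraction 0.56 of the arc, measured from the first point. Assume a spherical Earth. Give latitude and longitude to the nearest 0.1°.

Write both endpoints as unit vectors p₁, p₂ with components (cos φ cos λ, cos φ sin λ, sin φ).
The central angle between the endpoints is δ = arccos(p₁·p₂) ≈ 1.058 rad (60.6°).
Interpolate at f = 0.56 with slerp weights a = sin((1−f)δ)/sin δ ≈ 0.515, b = sin(fδ)/sin δ ≈ 0.641.
p = a·p₁ + b·p₂ ≈ (-0.726, -0.655, -0.208); φ = arcsin(p_z) ≈ -12.03°, λ = atan2(p_y, p_x) ≈ -137.95°.

≈ lat -12.0°, lon -138.0°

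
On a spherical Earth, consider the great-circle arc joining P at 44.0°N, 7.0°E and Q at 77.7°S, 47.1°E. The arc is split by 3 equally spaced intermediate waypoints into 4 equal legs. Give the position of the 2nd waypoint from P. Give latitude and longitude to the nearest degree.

≈ 18°S, 16°E

Convert each endpoint to a unit vector on the sphere (x = cos φ cos λ, y = cos φ sin λ, z = sin φ).
The central angle between the endpoints is δ = arccos(p₁·p₂) ≈ 2.167 rad (124.2°).
Interpolate at f = 2/4 with slerp weights a = sin((1−f)δ)/sin δ ≈ 1.068, b = sin(fδ)/sin δ ≈ 1.068.
p = a·p₁ + b·p₂ ≈ (0.917, 0.260, -0.302); φ = arcsin(p_z) ≈ -17.55°, λ = atan2(p_y, p_x) ≈ 15.84°.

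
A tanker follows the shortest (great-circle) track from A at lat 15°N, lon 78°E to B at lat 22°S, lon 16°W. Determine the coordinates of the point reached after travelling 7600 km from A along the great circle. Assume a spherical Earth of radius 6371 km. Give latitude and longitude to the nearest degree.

≈ lat 13°S, lon 15°E

Write both endpoints as unit vectors p₁, p₂ with components (cos φ cos λ, cos φ sin λ, sin φ).
The central angle between the endpoints is δ = arccos(p₁·p₂) ≈ 1.731 rad (99.2°). The total great-circle distance is δ·R ≈ 1.731 × 6371 ≈ 11028 km, so the target fraction is f = 7600/11028 ≈ 0.689.
Interpolate at f ≈ 0.689 with slerp weights a = sin((1−f)δ)/sin δ ≈ 0.519, b = sin(fδ)/sin δ ≈ 0.941.
p = a·p₁ + b·p₂ ≈ (0.943, 0.250, -0.218); φ = arcsin(p_z) ≈ -12.61°, λ = atan2(p_y, p_x) ≈ 14.83°.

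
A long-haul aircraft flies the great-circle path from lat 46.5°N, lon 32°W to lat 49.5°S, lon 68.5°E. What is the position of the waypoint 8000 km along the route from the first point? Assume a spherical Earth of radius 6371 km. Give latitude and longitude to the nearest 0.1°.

≈ lat 8.3°S, lon 20.4°E

The haversine formula gives a central angle δ ≈ 2.256 rad (129.3°) between the endpoints. The total great-circle distance is δ·R ≈ 2.256 × 6371 ≈ 14375 km, so the target fraction is f = 8000/14375 ≈ 0.557.
Interpolate at f ≈ 0.557 with slerp weights a = sin((1−f)δ)/sin δ ≈ 1.087, b = sin(fδ)/sin δ ≈ 1.228.
p = a·p₁ + b·p₂ ≈ (0.927, 0.345, -0.145); φ = arcsin(p_z) ≈ -8.35°, λ = atan2(p_y, p_x) ≈ 20.44°.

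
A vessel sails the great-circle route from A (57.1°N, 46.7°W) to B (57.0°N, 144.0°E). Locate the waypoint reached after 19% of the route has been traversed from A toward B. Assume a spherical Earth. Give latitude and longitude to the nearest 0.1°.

≈ (69.4°N, 50.6°W)

Write both endpoints as unit vectors p₁, p₂ with components (cos φ cos λ, cos φ sin λ, sin φ).
The central angle between the endpoints is δ = arccos(p₁·p₂) ≈ 1.145 rad (65.6°).
Interpolate at f = 0.19 with slerp weights a = sin((1−f)δ)/sin δ ≈ 0.878, b = sin(fδ)/sin δ ≈ 0.237.
p = a·p₁ + b·p₂ ≈ (0.223, -0.271, 0.936); φ = arcsin(p_z) ≈ 69.44°, λ = atan2(p_y, p_x) ≈ -50.61°.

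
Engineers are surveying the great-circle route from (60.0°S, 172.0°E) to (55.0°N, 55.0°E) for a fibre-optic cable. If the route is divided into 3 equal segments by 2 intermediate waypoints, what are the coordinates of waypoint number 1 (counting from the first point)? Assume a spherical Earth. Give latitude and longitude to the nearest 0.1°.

Write both endpoints as unit vectors p₁, p₂ with components (cos φ cos λ, cos φ sin λ, sin φ).
The central angle between the endpoints is δ = arccos(p₁·p₂) ≈ 2.567 rad (147.1°).
Interpolate at f = 1/3 with slerp weights a = sin((1−f)δ)/sin δ ≈ 1.823, b = sin(fδ)/sin δ ≈ 1.390.
p = a·p₁ + b·p₂ ≈ (-0.445, 0.780, -0.440); φ = arcsin(p_z) ≈ -26.09°, λ = atan2(p_y, p_x) ≈ 119.72°.

≈ (26.1°S, 119.7°E)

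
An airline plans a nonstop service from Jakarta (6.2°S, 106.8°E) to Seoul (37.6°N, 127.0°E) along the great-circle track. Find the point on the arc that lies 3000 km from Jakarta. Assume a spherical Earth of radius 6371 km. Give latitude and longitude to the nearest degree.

≈ (19°N, 117°E)

From cos δ = sin φ₁ sin φ₂ + cos φ₁ cos φ₂ cos Δλ, the central angle is δ ≈ 0.832 rad (47.7°). The total great-circle distance is δ·R ≈ 0.832 × 6371 ≈ 5301 km, so the target fraction is f = 3000/5301 ≈ 0.566.
Interpolate at f ≈ 0.566 with slerp weights a = sin((1−f)δ)/sin δ ≈ 0.478, b = sin(fδ)/sin δ ≈ 0.614.
p = a·p₁ + b·p₂ ≈ (-0.430, 0.843, 0.323); φ = arcsin(p_z) ≈ 18.83°, λ = atan2(p_y, p_x) ≈ 117.02°.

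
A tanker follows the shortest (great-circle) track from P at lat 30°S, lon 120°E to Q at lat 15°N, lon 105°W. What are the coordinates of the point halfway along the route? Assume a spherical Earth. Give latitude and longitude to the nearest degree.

Write both endpoints as unit vectors p₁, p₂ with components (cos φ cos λ, cos φ sin λ, sin φ).
The central angle between the endpoints is δ = arccos(p₁·p₂) ≈ 2.376 rad (136.1°).
Interpolate at f = 1/2 with slerp weights a = sin((1−f)δ)/sin δ ≈ 1.338, b = sin(fδ)/sin δ ≈ 1.338.
p = a·p₁ + b·p₂ ≈ (-0.914, -0.245, -0.323); φ = arcsin(p_z) ≈ -18.83°, λ = atan2(p_y, p_x) ≈ -165.00°.

≈ lat 19°S, lon 165°W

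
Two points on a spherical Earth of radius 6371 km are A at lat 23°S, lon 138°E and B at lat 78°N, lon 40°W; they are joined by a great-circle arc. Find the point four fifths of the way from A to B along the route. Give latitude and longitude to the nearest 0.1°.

≈ lat 77.0°N, lon 135.8°E

Convert each endpoint to a unit vector on the sphere (x = cos φ cos λ, y = cos φ sin λ, z = sin φ).
The central angle between the endpoints is δ = arccos(p₁·p₂) ≈ 2.182 rad (125.0°).
Interpolate at f = 4/5 with slerp weights a = sin((1−f)δ)/sin δ ≈ 0.516, b = sin(fδ)/sin δ ≈ 1.202.
p = a·p₁ + b·p₂ ≈ (-0.161, 0.157, 0.974); φ = arcsin(p_z) ≈ 76.98°, λ = atan2(p_y, p_x) ≈ 135.78°.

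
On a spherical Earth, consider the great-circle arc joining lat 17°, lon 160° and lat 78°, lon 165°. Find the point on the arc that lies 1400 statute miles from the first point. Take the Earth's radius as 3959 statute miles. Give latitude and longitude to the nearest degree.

≈ lat 37°, lon 161°

Convert each endpoint to a unit vector on the sphere (x = cos φ cos λ, y = cos φ sin λ, z = sin φ).
The central angle between the endpoints is δ = arccos(p₁·p₂) ≈ 1.066 rad (61.0°). The total great-circle distance is δ·R ≈ 1.066 × 3959 ≈ 4218 mi, so the target fraction is f = 1400/4218 ≈ 0.332.
Interpolate at f ≈ 0.332 with slerp weights a = sin((1−f)δ)/sin δ ≈ 0.747, b = sin(fδ)/sin δ ≈ 0.396.
p = a·p₁ + b·p₂ ≈ (-0.750, 0.265, 0.605); φ = arcsin(p_z) ≈ 37.26°, λ = atan2(p_y, p_x) ≈ 160.52°.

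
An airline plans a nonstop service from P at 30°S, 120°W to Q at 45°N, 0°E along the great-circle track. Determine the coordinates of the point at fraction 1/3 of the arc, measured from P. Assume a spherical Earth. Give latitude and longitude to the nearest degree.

Convert each endpoint to a unit vector on the sphere (x = cos φ cos λ, y = cos φ sin λ, z = sin φ).
The central angle between the endpoints is δ = arccos(p₁·p₂) ≈ 2.291 rad (131.3°).
Interpolate at f = 1/3 with slerp weights a = sin((1−f)δ)/sin δ ≈ 1.329, b = sin(fδ)/sin δ ≈ 0.920.
p = a·p₁ + b·p₂ ≈ (0.075, -0.997, -0.014); φ = arcsin(p_z) ≈ -0.80°, λ = atan2(p_y, p_x) ≈ -85.69°.

≈ 1°S, 86°W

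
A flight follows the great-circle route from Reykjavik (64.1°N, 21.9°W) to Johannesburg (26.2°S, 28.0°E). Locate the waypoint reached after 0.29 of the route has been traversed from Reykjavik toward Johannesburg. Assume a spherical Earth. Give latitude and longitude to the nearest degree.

Write both endpoints as unit vectors p₁, p₂ with components (cos φ cos λ, cos φ sin λ, sin φ).
The central angle between the endpoints is δ = arccos(p₁·p₂) ≈ 1.716 rad (98.3°).
Interpolate at f = 0.29 with slerp weights a = sin((1−f)δ)/sin δ ≈ 0.949, b = sin(fδ)/sin δ ≈ 0.482.
p = a·p₁ + b·p₂ ≈ (0.767, 0.049, 0.640); φ = arcsin(p_z) ≈ 39.81°, λ = atan2(p_y, p_x) ≈ 3.63°.

≈ (40°N, 4°E)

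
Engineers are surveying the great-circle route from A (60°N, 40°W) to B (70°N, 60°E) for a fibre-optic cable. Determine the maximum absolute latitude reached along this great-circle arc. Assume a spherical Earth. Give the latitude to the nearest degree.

The great circle lies in the plane with unit normal n̂ = (p₁ × p₂)/|p₁ × p₂|.
Here n̂_z ≈ +0.271; the vertex latitude is φ_max = arccos|n̂_z| ≈ 74.3°.
Check via Clairaut: cos φ_max = |cos φ₁| · sin C = cos(60.0°)·sin(32.9°) ≈ 0.271, again giving ≈ 74.3°.

≈ 74°N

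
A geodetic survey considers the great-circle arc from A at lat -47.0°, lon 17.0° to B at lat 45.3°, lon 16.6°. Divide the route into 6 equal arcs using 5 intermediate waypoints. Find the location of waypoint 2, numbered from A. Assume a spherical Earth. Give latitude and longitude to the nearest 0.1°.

Write both endpoints as unit vectors p₁, p₂ with components (cos φ cos λ, cos φ sin λ, sin φ).
The central angle between the endpoints is δ = arccos(p₁·p₂) ≈ 1.611 rad (92.3°).
Interpolate at f = 2/6 with slerp weights a = sin((1−f)δ)/sin δ ≈ 0.880, b = sin(fδ)/sin δ ≈ 0.512.
p = a·p₁ + b·p₂ ≈ (0.919, 0.278, -0.280); φ = arcsin(p_z) ≈ -16.23°, λ = atan2(p_y, p_x) ≈ 16.85°.

≈ lat -16.2°, lon 16.8°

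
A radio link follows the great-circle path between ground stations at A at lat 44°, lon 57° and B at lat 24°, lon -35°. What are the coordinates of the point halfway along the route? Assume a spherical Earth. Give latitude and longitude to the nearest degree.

Convert each endpoint to a unit vector on the sphere (x = cos φ cos λ, y = cos φ sin λ, z = sin φ).
The central angle between the endpoints is δ = arccos(p₁·p₂) ≈ 1.308 rad (75.0°).
Interpolate at f = 1/2 with slerp weights a = sin((1−f)δ)/sin δ ≈ 0.630, b = sin(fδ)/sin δ ≈ 0.630.
p = a·p₁ + b·p₂ ≈ (0.718, 0.050, 0.694); φ = arcsin(p_z) ≈ 43.94°, λ = atan2(p_y, p_x) ≈ 3.98°.

≈ lat 44°, lon 4°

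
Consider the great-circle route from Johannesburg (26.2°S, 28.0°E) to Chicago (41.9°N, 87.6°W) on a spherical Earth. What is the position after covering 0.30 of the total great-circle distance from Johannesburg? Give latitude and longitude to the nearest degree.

Convert each endpoint to a unit vector on the sphere (x = cos φ cos λ, y = cos φ sin λ, z = sin φ).
The central angle between the endpoints is δ = arccos(p₁·p₂) ≈ 2.194 rad (125.7°).
Interpolate at f = 0.30 with slerp weights a = sin((1−f)δ)/sin δ ≈ 1.231, b = sin(fδ)/sin δ ≈ 0.753.
p = a·p₁ + b·p₂ ≈ (0.998, -0.042, -0.040); φ = arcsin(p_z) ≈ -2.31°, λ = atan2(p_y, p_x) ≈ -2.39°.

≈ 2°S, 2°W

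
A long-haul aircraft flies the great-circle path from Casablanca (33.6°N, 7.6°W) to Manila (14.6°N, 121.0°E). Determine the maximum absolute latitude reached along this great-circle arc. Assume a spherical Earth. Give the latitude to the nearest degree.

The great circle lies in the plane with unit normal n̂ = (p₁ × p₂)/|p₁ × p₂|.
Here n̂_z ≈ +0.676; the vertex latitude is φ_max = arccos|n̂_z| ≈ 47.5°.
Check via Clairaut: cos φ_max = |cos φ₁| · sin C = cos(33.6°)·sin(54.3°) ≈ 0.676, again giving ≈ 47.5°.

≈ 47°N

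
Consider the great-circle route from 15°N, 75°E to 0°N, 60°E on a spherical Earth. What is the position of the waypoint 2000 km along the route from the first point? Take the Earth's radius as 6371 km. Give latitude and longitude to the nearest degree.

≈ 2°N, 62°E

The haversine formula gives a central angle δ ≈ 0.368 rad (21.1°) between the endpoints. The total great-circle distance is δ·R ≈ 0.368 × 6371 ≈ 2345 km, so the target fraction is f = 2000/2345 ≈ 0.853.
Interpolate at f ≈ 0.853 with slerp weights a = sin((1−f)δ)/sin δ ≈ 0.150, b = sin(fδ)/sin δ ≈ 0.858.
p = a·p₁ + b·p₂ ≈ (0.467, 0.884, 0.039); φ = arcsin(p_z) ≈ 2.23°, λ = atan2(p_y, p_x) ≈ 62.16°.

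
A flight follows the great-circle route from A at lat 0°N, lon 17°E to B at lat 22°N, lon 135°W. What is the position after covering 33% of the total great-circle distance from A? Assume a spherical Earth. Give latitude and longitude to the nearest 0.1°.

Write both endpoints as unit vectors p₁, p₂ with components (cos φ cos λ, cos φ sin λ, sin φ).
The central angle between the endpoints is δ = arccos(p₁·p₂) ≈ 2.530 rad (145.0°).
Interpolate at f = 0.33 with slerp weights a = sin((1−f)δ)/sin δ ≈ 1.728, b = sin(fδ)/sin δ ≈ 1.291.
p = a·p₁ + b·p₂ ≈ (0.806, -0.341, 0.483); φ = arcsin(p_z) ≈ 28.91°, λ = atan2(p_y, p_x) ≈ -22.93°.

≈ lat 28.9°N, lon 22.9°W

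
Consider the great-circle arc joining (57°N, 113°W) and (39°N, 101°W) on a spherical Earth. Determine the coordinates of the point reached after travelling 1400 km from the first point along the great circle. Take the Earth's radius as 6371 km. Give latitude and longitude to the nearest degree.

Convert each endpoint to a unit vector on the sphere (x = cos φ cos λ, y = cos φ sin λ, z = sin φ).
The central angle between the endpoints is δ = arccos(p₁·p₂) ≈ 0.343 rad (19.6°). The total great-circle distance is δ·R ≈ 0.343 × 6371 ≈ 2184 km, so the target fraction is f = 1400/2184 ≈ 0.641.
Interpolate at f ≈ 0.641 with slerp weights a = sin((1−f)δ)/sin δ ≈ 0.365, b = sin(fδ)/sin δ ≈ 0.648.
p = a·p₁ + b·p₂ ≈ (-0.174, -0.678, 0.714); φ = arcsin(p_z) ≈ 45.59°, λ = atan2(p_y, p_x) ≈ -104.39°.

≈ (46°N, 104°W)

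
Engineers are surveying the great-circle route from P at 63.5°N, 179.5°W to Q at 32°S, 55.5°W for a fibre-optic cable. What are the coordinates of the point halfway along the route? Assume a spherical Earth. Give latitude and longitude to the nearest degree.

≈ 27°N, 87°W

From cos δ = sin φ₁ sin φ₂ + cos φ₁ cos φ₂ cos Δλ, the central angle is δ ≈ 2.327 rad (133.3°).
Interpolate at f = 1/2 with slerp weights a = sin((1−f)δ)/sin δ ≈ 1.262, b = sin(fδ)/sin δ ≈ 1.262.
p = a·p₁ + b·p₂ ≈ (0.043, -0.887, 0.460); φ = arcsin(p_z) ≈ 27.42°, λ = atan2(p_y, p_x) ≈ -87.22°.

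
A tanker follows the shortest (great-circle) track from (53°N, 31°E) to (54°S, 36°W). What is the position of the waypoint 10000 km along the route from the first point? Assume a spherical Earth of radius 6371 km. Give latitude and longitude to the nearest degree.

Write both endpoints as unit vectors p₁, p₂ with components (cos φ cos λ, cos φ sin λ, sin φ).
The central angle between the endpoints is δ = arccos(p₁·p₂) ≈ 2.104 rad (120.5°). The total great-circle distance is δ·R ≈ 2.104 × 6371 ≈ 13402 km, so the target fraction is f = 10000/13402 ≈ 0.746.
Interpolate at f ≈ 0.746 with slerp weights a = sin((1−f)δ)/sin δ ≈ 0.591, b = sin(fδ)/sin δ ≈ 1.161.
p = a·p₁ + b·p₂ ≈ (0.857, -0.218, -0.467); φ = arcsin(p_z) ≈ -27.86°, λ = atan2(p_y, p_x) ≈ -14.27°.

≈ (28°S, 14°W)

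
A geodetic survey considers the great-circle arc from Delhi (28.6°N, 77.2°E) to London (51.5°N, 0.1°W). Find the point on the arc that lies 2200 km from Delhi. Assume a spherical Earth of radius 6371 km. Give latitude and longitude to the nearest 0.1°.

Convert each endpoint to a unit vector on the sphere (x = cos φ cos λ, y = cos φ sin λ, z = sin φ).
The central angle between the endpoints is δ = arccos(p₁·p₂) ≈ 1.053 rad (60.3°). The total great-circle distance is δ·R ≈ 1.053 × 6371 ≈ 6710 km, so the target fraction is f = 2200/6710 ≈ 0.328.
Interpolate at f ≈ 0.328 with slerp weights a = sin((1−f)δ)/sin δ ≈ 0.748, b = sin(fδ)/sin δ ≈ 0.390.
p = a·p₁ + b·p₂ ≈ (0.388, 0.640, 0.663); φ = arcsin(p_z) ≈ 41.53°, λ = atan2(p_y, p_x) ≈ 58.78°.

≈ 41.5°N, 58.8°E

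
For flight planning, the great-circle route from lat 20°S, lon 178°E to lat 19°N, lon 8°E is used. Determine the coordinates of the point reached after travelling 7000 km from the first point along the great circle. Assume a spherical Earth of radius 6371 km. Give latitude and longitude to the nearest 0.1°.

≈ lat 12.7°S, lon 112.5°E

Write both endpoints as unit vectors p₁, p₂ with components (cos φ cos λ, cos φ sin λ, sin φ).
The central angle between the endpoints is δ = arccos(p₁·p₂) ≈ 2.976 rad (170.5°). The total great-circle distance is δ·R ≈ 2.976 × 6371 ≈ 18961 km, so the target fraction is f = 7000/18961 ≈ 0.369.
Interpolate at f ≈ 0.369 with slerp weights a = sin((1−f)δ)/sin δ ≈ 5.790, b = sin(fδ)/sin δ ≈ 5.409.
p = a·p₁ + b·p₂ ≈ (-0.373, 0.902, -0.219); φ = arcsin(p_z) ≈ -12.67°, λ = atan2(p_y, p_x) ≈ 112.47°.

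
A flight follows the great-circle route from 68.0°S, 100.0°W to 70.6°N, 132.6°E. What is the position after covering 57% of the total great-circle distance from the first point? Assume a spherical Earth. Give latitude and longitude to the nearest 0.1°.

≈ 13.6°N, 160.4°W

From cos δ = sin φ₁ sin φ₂ + cos φ₁ cos φ₂ cos Δλ, the central angle is δ ≈ 2.824 rad (161.8°).
Interpolate at f = 0.57 with slerp weights a = sin((1−f)δ)/sin δ ≈ 3.005, b = sin(fδ)/sin δ ≈ 3.204.
p = a·p₁ + b·p₂ ≈ (-0.916, -0.325, 0.236); φ = arcsin(p_z) ≈ 13.64°, λ = atan2(p_y, p_x) ≈ -160.45°.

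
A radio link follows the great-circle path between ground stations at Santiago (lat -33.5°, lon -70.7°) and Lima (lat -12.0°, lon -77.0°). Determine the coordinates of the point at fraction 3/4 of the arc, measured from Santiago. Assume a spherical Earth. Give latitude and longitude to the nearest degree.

The haversine formula gives a central angle δ ≈ 0.388 rad (22.3°) between the endpoints.
Interpolate at f = 3/4 with slerp weights a = sin((1−f)δ)/sin δ ≈ 0.256, b = sin(fδ)/sin δ ≈ 0.758.
p = a·p₁ + b·p₂ ≈ (0.237, -0.924, -0.299); φ = arcsin(p_z) ≈ -17.40°, λ = atan2(p_y, p_x) ≈ -75.59°.

≈ lat -17°, lon -76°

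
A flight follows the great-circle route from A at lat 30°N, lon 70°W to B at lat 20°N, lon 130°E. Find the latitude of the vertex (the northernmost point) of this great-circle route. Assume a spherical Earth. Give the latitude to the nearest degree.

≈ 70°N

The great circle lies in the plane with unit normal n̂ = (p₁ × p₂)/|p₁ × p₂|.
Here n̂_z ≈ -0.346; the vertex latitude is φ_max = arccos|n̂_z| ≈ 69.8°.
Check via Clairaut: cos φ_max = |cos φ₁| · sin C = cos(30.0°)·sin(23.5°) ≈ 0.346, again giving ≈ 69.8°.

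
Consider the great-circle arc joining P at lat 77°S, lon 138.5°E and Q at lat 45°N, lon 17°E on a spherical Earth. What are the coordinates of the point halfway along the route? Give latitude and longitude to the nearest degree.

Convert each endpoint to a unit vector on the sphere (x = cos φ cos λ, y = cos φ sin λ, z = sin φ).
The central angle between the endpoints is δ = arccos(p₁·p₂) ≈ 2.453 rad (140.5°).
Interpolate at f = 1/2 with slerp weights a = sin((1−f)δ)/sin δ ≈ 1.481, b = sin(fδ)/sin δ ≈ 1.481.
p = a·p₁ + b·p₂ ≈ (0.752, 0.527, -0.396); φ = arcsin(p_z) ≈ -23.32°, λ = atan2(p_y, p_x) ≈ 35.02°.

≈ lat 23°S, lon 35°E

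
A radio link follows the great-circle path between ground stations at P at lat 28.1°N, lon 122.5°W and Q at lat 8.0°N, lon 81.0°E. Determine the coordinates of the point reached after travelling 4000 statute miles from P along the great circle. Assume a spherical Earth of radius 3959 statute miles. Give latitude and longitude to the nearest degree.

Convert each endpoint to a unit vector on the sphere (x = cos φ cos λ, y = cos φ sin λ, z = sin φ).
The central angle between the endpoints is δ = arccos(p₁·p₂) ≈ 2.397 rad (137.4°). The total great-circle distance is δ·R ≈ 2.397 × 3959 ≈ 9491 mi, so the target fraction is f = 4000/9491 ≈ 0.421.
Interpolate at f ≈ 0.421 with slerp weights a = sin((1−f)δ)/sin δ ≈ 1.451, b = sin(fδ)/sin δ ≈ 1.250.
p = a·p₁ + b·p₂ ≈ (-0.494, 0.143, 0.858); φ = arcsin(p_z) ≈ 59.04°, λ = atan2(p_y, p_x) ≈ 163.84°.

≈ lat 59°N, lon 164°E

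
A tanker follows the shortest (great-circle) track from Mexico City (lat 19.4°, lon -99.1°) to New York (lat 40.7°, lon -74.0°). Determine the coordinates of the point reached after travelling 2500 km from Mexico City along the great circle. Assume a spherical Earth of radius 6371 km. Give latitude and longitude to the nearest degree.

≈ lat 36°, lon -82°

Write both endpoints as unit vectors p₁, p₂ with components (cos φ cos λ, cos φ sin λ, sin φ).
The central angle between the endpoints is δ = arccos(p₁·p₂) ≈ 0.527 rad (30.2°). The total great-circle distance is δ·R ≈ 0.527 × 6371 ≈ 3359 km, so the target fraction is f = 2500/3359 ≈ 0.744.
Interpolate at f ≈ 0.744 with slerp weights a = sin((1−f)δ)/sin δ ≈ 0.267, b = sin(fδ)/sin δ ≈ 0.760.
p = a·p₁ + b·p₂ ≈ (0.119, -0.803, 0.584); φ = arcsin(p_z) ≈ 35.76°, λ = atan2(p_y, p_x) ≈ -81.57°.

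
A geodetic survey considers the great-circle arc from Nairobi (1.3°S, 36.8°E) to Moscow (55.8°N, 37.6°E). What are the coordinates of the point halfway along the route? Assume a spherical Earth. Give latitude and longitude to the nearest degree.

≈ (27°N, 37°E)

From cos δ = sin φ₁ sin φ₂ + cos φ₁ cos φ₂ cos Δλ, the central angle is δ ≈ 0.997 rad (57.1°).
Interpolate at f = 1/2 with slerp weights a = sin((1−f)δ)/sin δ ≈ 0.569, b = sin(fδ)/sin δ ≈ 0.569.
p = a·p₁ + b·p₂ ≈ (0.709, 0.536, 0.458); φ = arcsin(p_z) ≈ 27.25°, λ = atan2(p_y, p_x) ≈ 37.09°.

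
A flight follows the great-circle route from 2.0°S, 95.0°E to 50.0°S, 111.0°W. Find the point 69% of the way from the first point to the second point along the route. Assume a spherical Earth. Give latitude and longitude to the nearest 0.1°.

≈ 70.1°S, 176.3°E

The haversine formula gives a central angle δ ≈ 2.154 rad (123.4°) between the endpoints.
Interpolate at f = 0.69 with slerp weights a = sin((1−f)δ)/sin δ ≈ 0.742, b = sin(fδ)/sin δ ≈ 1.194.
p = a·p₁ + b·p₂ ≈ (-0.340, 0.022, -0.940); φ = arcsin(p_z) ≈ -70.10°, λ = atan2(p_y, p_x) ≈ 176.26°.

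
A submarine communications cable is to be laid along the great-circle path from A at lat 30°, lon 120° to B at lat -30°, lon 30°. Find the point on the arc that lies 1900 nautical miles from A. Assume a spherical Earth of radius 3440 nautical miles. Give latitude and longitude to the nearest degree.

≈ lat 13°, lon 91°

Write both endpoints as unit vectors p₁, p₂ with components (cos φ cos λ, cos φ sin λ, sin φ).
The central angle between the endpoints is δ = arccos(p₁·p₂) ≈ 1.823 rad (104.5°). The total great-circle distance is δ·R ≈ 1.823 × 3440 ≈ 6273 nmi, so the target fraction is f = 1900/6273 ≈ 0.303.
Interpolate at f ≈ 0.303 with slerp weights a = sin((1−f)δ)/sin δ ≈ 0.987, b = sin(fδ)/sin δ ≈ 0.542.
p = a·p₁ + b·p₂ ≈ (-0.021, 0.975, 0.222); φ = arcsin(p_z) ≈ 12.85°, λ = atan2(p_y, p_x) ≈ 91.23°.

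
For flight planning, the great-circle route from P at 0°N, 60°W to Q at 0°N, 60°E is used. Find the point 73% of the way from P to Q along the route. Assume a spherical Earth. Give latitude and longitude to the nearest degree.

≈ 0°N, 28°E

Convert each endpoint to a unit vector on the sphere (x = cos φ cos λ, y = cos φ sin λ, z = sin φ).
The central angle between the endpoints is δ = arccos(p₁·p₂) ≈ 2.094 rad (120.0°).
Interpolate at f = 0.73 with slerp weights a = sin((1−f)δ)/sin δ ≈ 0.619, b = sin(fδ)/sin δ ≈ 1.154.
p = a·p₁ + b·p₂ ≈ (0.886, 0.463, 0.000); φ = arcsin(p_z) ≈ 0.00°, λ = atan2(p_y, p_x) ≈ 27.60°.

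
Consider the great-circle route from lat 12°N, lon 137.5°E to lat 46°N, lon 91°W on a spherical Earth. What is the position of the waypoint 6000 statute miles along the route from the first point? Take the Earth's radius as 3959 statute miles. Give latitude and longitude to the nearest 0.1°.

≈ lat 56.1°N, lon 120.1°W

Write both endpoints as unit vectors p₁, p₂ with components (cos φ cos λ, cos φ sin λ, sin φ).
The central angle between the endpoints is δ = arccos(p₁·p₂) ≈ 1.876 rad (107.5°). The total great-circle distance is δ·R ≈ 1.876 × 3959 ≈ 7428 mi, so the target fraction is f = 6000/7428 ≈ 0.808.
Interpolate at f ≈ 0.808 with slerp weights a = sin((1−f)δ)/sin δ ≈ 0.370, b = sin(fδ)/sin δ ≈ 1.047.
p = a·p₁ + b·p₂ ≈ (-0.280, -0.483, 0.830); φ = arcsin(p_z) ≈ 56.10°, λ = atan2(p_y, p_x) ≈ -120.08°.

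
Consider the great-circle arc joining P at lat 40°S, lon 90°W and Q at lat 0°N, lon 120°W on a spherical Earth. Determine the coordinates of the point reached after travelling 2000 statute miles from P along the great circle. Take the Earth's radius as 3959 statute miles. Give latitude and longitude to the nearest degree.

Convert each endpoint to a unit vector on the sphere (x = cos φ cos λ, y = cos φ sin λ, z = sin φ).
The central angle between the endpoints is δ = arccos(p₁·p₂) ≈ 0.845 rad (48.4°). The total great-circle distance is δ·R ≈ 0.845 × 3959 ≈ 3347 mi, so the target fraction is f = 2000/3347 ≈ 0.598.
Interpolate at f ≈ 0.598 with slerp weights a = sin((1−f)δ)/sin δ ≈ 0.446, b = sin(fδ)/sin δ ≈ 0.647.
p = a·p₁ + b·p₂ ≈ (-0.323, -0.902, -0.287); φ = arcsin(p_z) ≈ -16.66°, λ = atan2(p_y, p_x) ≈ -109.73°.

≈ lat 17°S, lon 110°W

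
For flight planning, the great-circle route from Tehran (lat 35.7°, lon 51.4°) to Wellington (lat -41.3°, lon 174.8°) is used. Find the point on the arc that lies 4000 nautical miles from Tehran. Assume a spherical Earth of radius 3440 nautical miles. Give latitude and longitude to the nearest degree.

The haversine formula gives a central angle δ ≈ 2.376 rad (136.1°) between the endpoints. The total great-circle distance is δ·R ≈ 2.376 × 3440 ≈ 8173 nmi, so the target fraction is f = 4000/8173 ≈ 0.489.
Interpolate at f ≈ 0.489 with slerp weights a = sin((1−f)δ)/sin δ ≈ 1.352, b = sin(fδ)/sin δ ≈ 1.325.
p = a·p₁ + b·p₂ ≈ (-0.306, 0.948, -0.085); φ = arcsin(p_z) ≈ -4.90°, λ = atan2(p_y, p_x) ≈ 107.90°.

≈ lat -5°, lon 108°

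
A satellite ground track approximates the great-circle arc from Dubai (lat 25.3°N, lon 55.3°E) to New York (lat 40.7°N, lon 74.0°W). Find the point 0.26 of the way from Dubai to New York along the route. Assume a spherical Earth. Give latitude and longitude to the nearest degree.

Convert each endpoint to a unit vector on the sphere (x = cos φ cos λ, y = cos φ sin λ, z = sin φ).
The central angle between the endpoints is δ = arccos(p₁·p₂) ≈ 1.727 rad (98.9°).
Interpolate at f = 0.26 with slerp weights a = sin((1−f)δ)/sin δ ≈ 0.969, b = sin(fδ)/sin δ ≈ 0.439.
p = a·p₁ + b·p₂ ≈ (0.591, 0.400, 0.701); φ = arcsin(p_z) ≈ 44.48°, λ = atan2(p_y, p_x) ≈ 34.12°.

≈ lat 44°N, lon 34°E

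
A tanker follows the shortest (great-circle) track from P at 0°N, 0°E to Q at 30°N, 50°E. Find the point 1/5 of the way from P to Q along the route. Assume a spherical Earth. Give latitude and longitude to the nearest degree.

The haversine formula gives a central angle δ ≈ 0.980 rad (56.2°) between the endpoints.
Interpolate at f = 1/5 with slerp weights a = sin((1−f)δ)/sin δ ≈ 0.850, b = sin(fδ)/sin δ ≈ 0.235.
p = a·p₁ + b·p₂ ≈ (0.981, 0.156, 0.117); φ = arcsin(p_z) ≈ 6.73°, λ = atan2(p_y, p_x) ≈ 9.01°.

≈ 7°N, 9°E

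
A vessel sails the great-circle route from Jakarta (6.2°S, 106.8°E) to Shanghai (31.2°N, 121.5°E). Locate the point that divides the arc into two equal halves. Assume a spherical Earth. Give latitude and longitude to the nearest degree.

≈ 13°N, 114°E

From cos δ = sin φ₁ sin φ₂ + cos φ₁ cos φ₂ cos Δλ, the central angle is δ ≈ 0.697 rad (40.0°).
Interpolate at f = 1/2 with slerp weights a = sin((1−f)δ)/sin δ ≈ 0.532, b = sin(fδ)/sin δ ≈ 0.532.
p = a·p₁ + b·p₂ ≈ (-0.391, 0.894, 0.218); φ = arcsin(p_z) ≈ 12.60°, λ = atan2(p_y, p_x) ≈ 113.60°.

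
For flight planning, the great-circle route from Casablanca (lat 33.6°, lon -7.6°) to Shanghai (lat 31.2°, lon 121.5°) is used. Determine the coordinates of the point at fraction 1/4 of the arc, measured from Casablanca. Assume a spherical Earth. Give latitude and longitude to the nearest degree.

≈ lat 50°, lon 18°

Convert each endpoint to a unit vector on the sphere (x = cos φ cos λ, y = cos φ sin λ, z = sin φ).
The central angle between the endpoints is δ = arccos(p₁·p₂) ≈ 1.734 rad (99.4°).
Interpolate at f = 1/4 with slerp weights a = sin((1−f)δ)/sin δ ≈ 0.977, b = sin(fδ)/sin δ ≈ 0.426.
p = a·p₁ + b·p₂ ≈ (0.616, 0.203, 0.761); φ = arcsin(p_z) ≈ 49.56°, λ = atan2(p_y, p_x) ≈ 18.23°.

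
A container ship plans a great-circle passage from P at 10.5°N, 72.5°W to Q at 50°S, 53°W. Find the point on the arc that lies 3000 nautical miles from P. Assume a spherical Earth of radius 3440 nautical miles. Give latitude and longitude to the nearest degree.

Convert each endpoint to a unit vector on the sphere (x = cos φ cos λ, y = cos φ sin λ, z = sin φ).
The central angle between the endpoints is δ = arccos(p₁·p₂) ≈ 1.097 rad (62.9°). The total great-circle distance is δ·R ≈ 1.097 × 3440 ≈ 3774 nmi, so the target fraction is f = 3000/3774 ≈ 0.795.
Interpolate at f ≈ 0.795 with slerp weights a = sin((1−f)δ)/sin δ ≈ 0.251, b = sin(fδ)/sin δ ≈ 0.860.
p = a·p₁ + b·p₂ ≈ (0.407, -0.677, -0.613); φ = arcsin(p_z) ≈ -37.84°, λ = atan2(p_y, p_x) ≈ -58.98°.

≈ 38°S, 59°W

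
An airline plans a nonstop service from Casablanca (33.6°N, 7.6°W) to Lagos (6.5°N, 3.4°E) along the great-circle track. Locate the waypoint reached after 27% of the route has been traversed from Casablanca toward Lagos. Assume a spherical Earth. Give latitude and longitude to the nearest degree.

Convert each endpoint to a unit vector on the sphere (x = cos φ cos λ, y = cos φ sin λ, z = sin φ).
The central angle between the endpoints is δ = arccos(p₁·p₂) ≈ 0.505 rad (29.0°).
Interpolate at f = 0.27 with slerp weights a = sin((1−f)δ)/sin δ ≈ 0.745, b = sin(fδ)/sin δ ≈ 0.281.
p = a·p₁ + b·p₂ ≈ (0.894, -0.065, 0.444); φ = arcsin(p_z) ≈ 26.36°, λ = atan2(p_y, p_x) ≈ -4.19°.

≈ (26°N, 4°W)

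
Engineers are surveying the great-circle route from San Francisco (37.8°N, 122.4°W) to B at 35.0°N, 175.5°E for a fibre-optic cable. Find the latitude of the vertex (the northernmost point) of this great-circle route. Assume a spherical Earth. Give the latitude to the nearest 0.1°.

The great circle lies in the plane with unit normal n̂ = (p₁ × p₂)/|p₁ × p₂|.
Here n̂_z ≈ -0.757; the vertex latitude is φ_max = arccos|n̂_z| ≈ 40.8°.
Check via Clairaut: cos φ_max = |cos φ₁| · sin C = cos(37.8°)·sin(73.2°) ≈ 0.757, again giving ≈ 40.8°.

≈ 40.8°N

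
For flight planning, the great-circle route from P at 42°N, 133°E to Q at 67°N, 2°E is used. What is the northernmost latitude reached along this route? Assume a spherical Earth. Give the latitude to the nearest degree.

The great circle lies in the plane with unit normal n̂ = (p₁ × p₂)/|p₁ × p₂|.
Here n̂_z ≈ -0.242; the vertex latitude is φ_max = arccos|n̂_z| ≈ 76.0°.
Check via Clairaut: cos φ_max = |cos φ₁| · sin C = cos(42.0°)·sin(19.0°) ≈ 0.242, again giving ≈ 76.0°.

≈ 76°N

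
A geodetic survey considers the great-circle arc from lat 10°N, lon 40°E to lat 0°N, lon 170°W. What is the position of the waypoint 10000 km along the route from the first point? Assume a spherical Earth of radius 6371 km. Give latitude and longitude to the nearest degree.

The haversine formula gives a central angle δ ≈ 2.592 rad (148.5°) between the endpoints. The total great-circle distance is δ·R ≈ 2.592 × 6371 ≈ 16515 km, so the target fraction is f = 10000/16515 ≈ 0.606.
Interpolate at f ≈ 0.606 with slerp weights a = sin((1−f)δ)/sin δ ≈ 1.635, b = sin(fδ)/sin δ ≈ 1.915.
p = a·p₁ + b·p₂ ≈ (-0.653, 0.702, 0.284); φ = arcsin(p_z) ≈ 16.49°, λ = atan2(p_y, p_x) ≈ 132.92°.

≈ lat 16°N, lon 133°E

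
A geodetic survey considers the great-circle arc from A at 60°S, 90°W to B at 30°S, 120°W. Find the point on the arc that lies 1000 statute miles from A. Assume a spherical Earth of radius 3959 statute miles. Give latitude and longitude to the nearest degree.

The haversine formula gives a central angle δ ≈ 0.630 rad (36.1°) between the endpoints. The total great-circle distance is δ·R ≈ 0.630 × 3959 ≈ 2494 mi, so the target fraction is f = 1000/2494 ≈ 0.401.
Interpolate at f ≈ 0.401 with slerp weights a = sin((1−f)δ)/sin δ ≈ 0.626, b = sin(fδ)/sin δ ≈ 0.424.
p = a·p₁ + b·p₂ ≈ (-0.184, -0.631, -0.754); φ = arcsin(p_z) ≈ -48.92°, λ = atan2(p_y, p_x) ≈ -106.23°.

≈ 49°S, 106°W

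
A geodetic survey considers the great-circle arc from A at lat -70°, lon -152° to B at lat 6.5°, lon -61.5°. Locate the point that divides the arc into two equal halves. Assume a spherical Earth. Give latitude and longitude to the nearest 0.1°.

≈ lat -38.3°, lon -80.5°

Write both endpoints as unit vectors p₁, p₂ with components (cos φ cos λ, cos φ sin λ, sin φ).
The central angle between the endpoints is δ = arccos(p₁·p₂) ≈ 1.680 rad (96.3°).
Interpolate at f = 1/2 with slerp weights a = sin((1−f)δ)/sin δ ≈ 0.749, b = sin(fδ)/sin δ ≈ 0.749.
p = a·p₁ + b·p₂ ≈ (0.129, -0.775, -0.619); φ = arcsin(p_z) ≈ -38.26°, λ = atan2(p_y, p_x) ≈ -80.55°.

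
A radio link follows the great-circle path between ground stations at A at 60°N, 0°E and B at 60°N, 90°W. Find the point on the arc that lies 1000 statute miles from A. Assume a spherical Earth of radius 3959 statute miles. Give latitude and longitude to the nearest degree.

Convert each endpoint to a unit vector on the sphere (x = cos φ cos λ, y = cos φ sin λ, z = sin φ).
The central angle between the endpoints is δ = arccos(p₁·p₂) ≈ 0.723 rad (41.4°). The total great-circle distance is δ·R ≈ 0.723 × 3959 ≈ 2861 mi, so the target fraction is f = 1000/2861 ≈ 0.349.
Interpolate at f ≈ 0.349 with slerp weights a = sin((1−f)δ)/sin δ ≈ 0.685, b = sin(fδ)/sin δ ≈ 0.378.
p = a·p₁ + b·p₂ ≈ (0.342, -0.189, 0.920); φ = arcsin(p_z) ≈ 66.98°, λ = atan2(p_y, p_x) ≈ -28.88°.

≈ 67°N, 29°W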